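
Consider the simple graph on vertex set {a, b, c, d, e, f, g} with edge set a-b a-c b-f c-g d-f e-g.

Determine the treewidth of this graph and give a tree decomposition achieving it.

The largest bag has 2 vertices, giving width 1; this decomposition certifies tw(G) ≤ 1. Since G has at least one edge (e.g. d–f), it is not an edgeless graph, so tw(G) ≥ 1. Hence tw(G) = 1 exactly.

Treewidth 1.
One optimal decomposition is:
Bags: B1 = {d, f}  B2 = {b, f}  B3 = {a, b}  B4 = {a, c}  B5 = {c, g}  B6 = {e, g}
Tree: B1–B2, B2–B3, B3–B4, B4–B5, B5–B6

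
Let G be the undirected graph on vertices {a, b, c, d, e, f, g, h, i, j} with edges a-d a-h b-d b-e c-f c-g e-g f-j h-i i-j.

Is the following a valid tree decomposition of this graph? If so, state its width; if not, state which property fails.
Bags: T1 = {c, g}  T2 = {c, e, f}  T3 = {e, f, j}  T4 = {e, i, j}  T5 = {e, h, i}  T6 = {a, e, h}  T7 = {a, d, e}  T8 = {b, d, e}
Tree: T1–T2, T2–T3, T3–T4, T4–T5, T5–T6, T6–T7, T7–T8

A tree decomposition must satisfy three properties: every vertex lies in some bag; for every edge, both endpoints lie together in some bag; and for every vertex, the bags containing it form a connected subtree. Here edge (e,g) lies in no bag, so the decomposition is invalid.

No — edge (e,g) lies in no bag.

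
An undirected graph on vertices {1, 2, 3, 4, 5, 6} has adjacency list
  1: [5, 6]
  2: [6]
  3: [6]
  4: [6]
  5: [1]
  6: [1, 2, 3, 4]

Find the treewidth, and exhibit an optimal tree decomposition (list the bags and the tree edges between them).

Every bag has size at most 2, so the width is 2 − 1 = 1 and tw(G) ≤ 1. Any graph with an edge has treewidth ≥ 1, and G has the edge 1–5. The upper and lower bounds meet at 1, so that is the treewidth.

Treewidth 1.
One optimal decomposition is:
Bags: B1 = {1, 5}  B2 = {1, 6}  B3 = {4, 6}  B4 = {3, 6}  B5 = {2, 6}
Tree: B1–B2, B2–B3, B3–B4, B4–B5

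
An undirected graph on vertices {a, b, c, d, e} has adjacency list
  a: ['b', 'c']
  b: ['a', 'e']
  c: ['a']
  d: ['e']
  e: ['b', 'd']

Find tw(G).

1

A width-1 tree decomposition is:
Bags: B1 = {d, e}  B2 = {b, e}  B3 = {a, b}  B4 = {a, c}
Tree: B1–B2, B2–B3, B3–B4
Every bag has size at most 2, so the width is 2 − 1 = 1 and tw(G) ≤ 1. Any graph with an edge has treewidth ≥ 1, and G has the edge d–e. The upper and lower bounds meet at 1, so that is the treewidth.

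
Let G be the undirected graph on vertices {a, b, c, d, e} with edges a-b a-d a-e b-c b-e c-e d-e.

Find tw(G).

2

A width-2 tree decomposition is:
Bags: B1 = {b, c, e}  B2 = {a, b, e}  B3 = {a, d, e}
Tree: B1–B2, B2–B3
The largest bag has 3 vertices, giving width 2; this decomposition certifies tw(G) ≤ 2. For the lower bound, the 3 vertices {b, c, e} are pairwise adjacent, and any tree decomposition puts a clique entirely inside one bag — forcing width ≥ 2. Therefore the treewidth is 2.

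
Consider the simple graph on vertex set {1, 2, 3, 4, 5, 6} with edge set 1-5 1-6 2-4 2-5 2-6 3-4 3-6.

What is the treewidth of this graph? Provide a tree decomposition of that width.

Treewidth 2.
One such decomposition:
Bags: B1 = {1, 2, 5}  B2 = {1, 2, 6}  B3 = {2, 4, 6}  B4 = {3, 4, 6}
Tree: B1–B2, B2–B3, B3–B4

The largest bag has 3 vertices, giving width 2; this decomposition certifies tw(G) ≤ 2. The edges 5–1–6–2–5 form a cycle, so G is not a tree and its treewidth is at least 2. Combining the bounds, tw(G) = 2.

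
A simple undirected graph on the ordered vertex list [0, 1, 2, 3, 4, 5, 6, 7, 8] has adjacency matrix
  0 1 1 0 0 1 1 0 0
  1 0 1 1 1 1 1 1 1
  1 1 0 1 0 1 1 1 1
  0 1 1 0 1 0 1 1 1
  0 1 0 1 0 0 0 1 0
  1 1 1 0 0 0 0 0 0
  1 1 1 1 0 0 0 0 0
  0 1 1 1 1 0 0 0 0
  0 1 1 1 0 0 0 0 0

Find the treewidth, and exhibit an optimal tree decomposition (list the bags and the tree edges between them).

Every bag has size at most 4, so the width is 4 − 1 = 3 and tw(G) ≤ 3. On the other hand G contains the 4-clique {0, 1, 2, 5}. A clique must lie in a single bag of any decomposition, so no decomposition can have width below 3. Combining the bounds, tw(G) = 3.

Treewidth 3.
Bags: B1 = {1, 2, 3, 6}  B2 = {1, 2, 3, 8}  B3 = {1, 2, 3, 7}  B4 = {0, 1, 2, 6}  B5 = {0, 1, 2, 5}  B6 = {1, 3, 4, 7}
Tree: B1–B2, B1–B3, B1–B4, B4–B5, B3–B6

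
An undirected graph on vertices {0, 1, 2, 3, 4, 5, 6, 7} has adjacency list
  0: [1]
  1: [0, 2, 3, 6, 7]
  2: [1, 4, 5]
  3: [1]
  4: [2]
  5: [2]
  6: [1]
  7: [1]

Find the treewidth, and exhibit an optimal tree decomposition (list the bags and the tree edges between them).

The largest bag has 2 vertices, giving width 1; this decomposition certifies tw(G) ≤ 1. Any graph with an edge has treewidth ≥ 1, and G has the edge 7–1. Therefore the treewidth is 1.

Treewidth 1.
One optimal decomposition is:
Bags: B1 = {1, 7}  B2 = {1, 2}  B3 = {1, 3}  B4 = {2, 4}  B5 = {2, 5}  B6 = {1, 6}  B7 = {0, 1}
Tree: B1–B2, B1–B3, B2–B4, B4–B5, B1–B6, B2–B7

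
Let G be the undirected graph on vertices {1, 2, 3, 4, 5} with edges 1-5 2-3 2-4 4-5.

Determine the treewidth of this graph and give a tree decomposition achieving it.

Treewidth 1.
One optimal decomposition is:
Bags: B1 = {2, 3}  B2 = {2, 4}  B3 = {4, 5}  B4 = {1, 5}
Tree: B1–B2, B2–B3, B3–B4

Each bag holds 2 vertices, so the decomposition has width 1, which upper-bounds the treewidth. G has an edge, so its treewidth is at least 1. Hence tw(G) = 1 exactly.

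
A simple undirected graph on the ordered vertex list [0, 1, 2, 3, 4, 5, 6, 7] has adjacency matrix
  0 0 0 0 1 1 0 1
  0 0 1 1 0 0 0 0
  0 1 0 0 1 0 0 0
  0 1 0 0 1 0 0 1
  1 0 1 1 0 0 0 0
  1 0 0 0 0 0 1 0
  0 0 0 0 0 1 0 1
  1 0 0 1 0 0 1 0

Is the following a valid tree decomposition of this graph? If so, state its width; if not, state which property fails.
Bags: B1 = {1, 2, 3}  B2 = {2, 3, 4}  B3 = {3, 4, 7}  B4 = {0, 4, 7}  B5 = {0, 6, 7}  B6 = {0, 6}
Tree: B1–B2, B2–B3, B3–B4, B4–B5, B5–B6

No — vertex 5 appears in no bag.

A tree decomposition must satisfy three properties: every vertex lies in some bag; for every edge, both endpoints lie together in some bag; and for every vertex, the bags containing it form a connected subtree. Here vertex 5 appears in no bag, so the decomposition is invalid.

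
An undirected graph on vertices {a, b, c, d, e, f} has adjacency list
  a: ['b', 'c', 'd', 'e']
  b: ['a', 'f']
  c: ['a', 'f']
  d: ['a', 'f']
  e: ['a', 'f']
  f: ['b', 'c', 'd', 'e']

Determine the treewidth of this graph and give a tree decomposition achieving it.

The largest bag has 3 vertices, giving width 2; this decomposition certifies tw(G) ≤ 2. Since a–e–f–b–a is a cycle in G, G is not acyclic. Forests are exactly the graphs of treewidth ≤ 1, so tw(G) ≥ 2. Combining the bounds, tw(G) = 2.

Treewidth 2.
Bags: B1 = {a, e, f}  B2 = {a, b, f}  B3 = {a, c, f}  B4 = {a, d, f}
Tree: B1–B2, B2–B3, B3–B4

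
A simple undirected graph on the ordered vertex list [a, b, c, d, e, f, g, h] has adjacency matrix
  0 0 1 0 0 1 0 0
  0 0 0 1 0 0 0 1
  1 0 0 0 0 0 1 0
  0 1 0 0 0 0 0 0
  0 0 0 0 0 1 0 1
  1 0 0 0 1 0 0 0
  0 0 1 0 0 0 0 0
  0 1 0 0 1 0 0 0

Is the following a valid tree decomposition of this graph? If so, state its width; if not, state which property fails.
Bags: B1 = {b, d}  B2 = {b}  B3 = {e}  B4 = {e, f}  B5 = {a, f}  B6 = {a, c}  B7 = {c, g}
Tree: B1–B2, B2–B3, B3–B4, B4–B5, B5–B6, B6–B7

No — vertex h appears in no bag.

A tree decomposition must satisfy three properties: every vertex lies in some bag; for every edge, both endpoints lie together in some bag; and for every vertex, the bags containing it form a connected subtree. Here vertex h appears in no bag, so the decomposition is invalid.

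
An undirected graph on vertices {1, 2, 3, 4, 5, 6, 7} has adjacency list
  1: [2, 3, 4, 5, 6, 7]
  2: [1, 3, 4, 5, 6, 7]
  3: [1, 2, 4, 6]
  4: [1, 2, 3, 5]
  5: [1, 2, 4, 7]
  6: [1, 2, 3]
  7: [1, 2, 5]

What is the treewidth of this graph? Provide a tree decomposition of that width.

The largest bag has 4 vertices, giving width 3; this decomposition certifies tw(G) ≤ 3. For the lower bound, the 4 vertices {1, 2, 3, 4} are pairwise adjacent, and any tree decomposition puts a clique entirely inside one bag — forcing width ≥ 3. The upper and lower bounds meet at 3, so that is the treewidth.

Treewidth 3.
One optimal decomposition is:
Bags: B1 = {1, 2, 3, 4}  B2 = {1, 2, 4, 5}  B3 = {1, 2, 3, 6}  B4 = {1, 2, 5, 7}
Tree: B1–B2, B1–B3, B2–B4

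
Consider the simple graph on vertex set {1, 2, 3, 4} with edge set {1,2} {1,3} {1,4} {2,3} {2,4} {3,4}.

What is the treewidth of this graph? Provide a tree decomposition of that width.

With just one bag of size 4, the width is 4 − 1 = 3, so tw(G) ≤ 3. On the other hand G contains the 4-clique {1, 2, 3, 4}. A clique must lie in a single bag of any decomposition, so no decomposition can have width below 3. Combining the bounds, tw(G) = 3.

Treewidth 3.
One such decomposition:
Bags: B1 = {1, 2, 3, 4}
Tree: (single bag)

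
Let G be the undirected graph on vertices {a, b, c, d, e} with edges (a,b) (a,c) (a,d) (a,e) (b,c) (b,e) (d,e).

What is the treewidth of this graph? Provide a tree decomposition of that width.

Treewidth 2.
One such decomposition:
Bags: B1 = {a, b, e}  B2 = {a, d, e}  B3 = {a, b, c}
Tree: B1–B2, B1–B3

The largest bag has 3 vertices, giving width 2; this decomposition certifies tw(G) ≤ 2. Conversely, {a, d, e} is a clique of size 3, and the vertices of any clique must share a bag in every tree decomposition; so some bag has ≥ 3 vertices and tw(G) ≥ 2. Combining the bounds, tw(G) = 2.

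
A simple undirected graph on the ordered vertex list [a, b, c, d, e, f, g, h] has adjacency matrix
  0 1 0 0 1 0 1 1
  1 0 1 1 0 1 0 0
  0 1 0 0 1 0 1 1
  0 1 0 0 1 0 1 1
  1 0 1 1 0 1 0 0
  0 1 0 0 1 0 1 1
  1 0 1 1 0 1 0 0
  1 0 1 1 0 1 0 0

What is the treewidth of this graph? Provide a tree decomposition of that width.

Every bag has size at most 5, so the width is 5 − 1 = 4 and tw(G) ≤ 4. For the lower bound: the 5 vertex sets {a,b}, {e,f}, {c,h}, {g}, {d} are disjoint, each induces a connected subgraph, and every pair is joined by at least one edge of G. Contracting each set to a single vertex therefore yields K_{5} as a minor, and since treewidth is minor-monotone, tw(G) ≥ tw(K_{5}) = 4. Therefore the treewidth is 4.

Treewidth 4.
One such decomposition:
Bags: B1 = {a, b, e, g, h}  B2 = {b, e, f, g, h}  B3 = {b, c, e, g, h}  B4 = {b, d, e, g, h}
Tree: B1–B2, B2–B3, B3–B4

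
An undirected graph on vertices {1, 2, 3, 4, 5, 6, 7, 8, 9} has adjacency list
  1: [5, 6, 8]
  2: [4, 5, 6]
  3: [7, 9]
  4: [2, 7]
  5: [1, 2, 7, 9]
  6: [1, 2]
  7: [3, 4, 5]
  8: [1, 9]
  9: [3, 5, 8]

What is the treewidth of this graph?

A width-3 tree decomposition is:
Bags: B1 = {2, 3, 4, 7}  B2 = {2, 3, 5, 7}  B3 = {2, 3, 5, 9}  B4 = {2, 5, 6, 9}  B5 = {1, 5, 6, 9}  B6 = {1, 6, 8, 9}
Tree: B1–B2, B2–B3, B3–B4, B4–B5, B5–B6
Each bag holds 4 vertices, so the decomposition has width 3, which upper-bounds the treewidth. For the lower bound: the 4 vertex sets {3,4,7}, {2}, {5}, {1,6,8,9} are disjoint, each induces a connected subgraph, and every pair is joined by at least one edge of G. Contracting each set to a single vertex therefore yields K_{4} as a minor, and since treewidth is minor-monotone, tw(G) ≥ tw(K_{4}) = 3. Hence tw(G) = 3 exactly.

3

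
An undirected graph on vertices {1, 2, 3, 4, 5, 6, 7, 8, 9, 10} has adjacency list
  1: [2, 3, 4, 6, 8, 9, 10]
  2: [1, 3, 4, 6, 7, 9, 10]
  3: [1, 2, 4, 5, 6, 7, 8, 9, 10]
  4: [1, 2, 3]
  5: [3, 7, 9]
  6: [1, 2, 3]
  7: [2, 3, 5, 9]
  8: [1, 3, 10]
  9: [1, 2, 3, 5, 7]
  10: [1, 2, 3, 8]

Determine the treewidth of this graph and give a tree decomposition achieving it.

Treewidth 3.
Bags: B1 = {1, 2, 3, 10}  B2 = {1, 2, 3, 6}  B3 = {1, 2, 3, 9}  B4 = {1, 3, 8, 10}  B5 = {1, 2, 3, 4}  B6 = {2, 3, 7, 9}  B7 = {3, 5, 7, 9}
Tree: B1–B2, B1–B3, B1–B4, B3–B5, B3–B6, B6–B7

Every bag has size at most 4, so the width is 4 − 1 = 3 and tw(G) ≤ 3. On the other hand G contains the 4-clique {1, 3, 8, 10}. A clique must lie in a single bag of any decomposition, so no decomposition can have width below 3. Hence tw(G) = 3 exactly.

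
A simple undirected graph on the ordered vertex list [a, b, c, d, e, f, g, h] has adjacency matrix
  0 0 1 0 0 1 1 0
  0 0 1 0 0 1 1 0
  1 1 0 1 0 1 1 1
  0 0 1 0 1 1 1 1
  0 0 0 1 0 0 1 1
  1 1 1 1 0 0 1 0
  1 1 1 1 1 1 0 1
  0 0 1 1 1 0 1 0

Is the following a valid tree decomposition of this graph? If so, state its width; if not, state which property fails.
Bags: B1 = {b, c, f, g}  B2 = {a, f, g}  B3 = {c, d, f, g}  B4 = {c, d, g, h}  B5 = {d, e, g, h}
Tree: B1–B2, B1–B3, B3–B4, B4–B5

A tree decomposition must satisfy three properties: every vertex lies in some bag; for every edge, both endpoints lie together in some bag; and for every vertex, the bags containing it form a connected subtree. Here edge (c,a) lies in no bag, so the decomposition is invalid.

No — edge (c,a) lies in no bag.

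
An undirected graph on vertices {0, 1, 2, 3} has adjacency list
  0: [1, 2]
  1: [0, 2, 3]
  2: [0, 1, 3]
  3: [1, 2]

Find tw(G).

A width-2 tree decomposition is:
Bags: B1 = {0, 1, 2}  B2 = {1, 2, 3}
Tree: B1–B2
Every bag has size at most 3, so the width is 3 − 1 = 2 and tw(G) ≤ 2. Conversely, {0, 1, 2} is a clique of size 3, and the vertices of any clique must share a bag in every tree decomposition; so some bag has ≥ 3 vertices and tw(G) ≥ 2. Therefore the treewidth is 2.

2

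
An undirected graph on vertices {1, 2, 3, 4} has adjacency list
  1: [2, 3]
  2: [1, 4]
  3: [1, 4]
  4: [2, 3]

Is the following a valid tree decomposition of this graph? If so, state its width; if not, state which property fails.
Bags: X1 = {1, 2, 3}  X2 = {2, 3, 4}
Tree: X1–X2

Checking the three conditions: (i) the bags cover all of {1, 2, 3, 4}; (ii) for each edge, some bag contains both endpoints; (iii) the bags containing any fixed vertex form a subtree. All hold, so the decomposition is valid with width 3 − 1 = 2.

Yes; width 2.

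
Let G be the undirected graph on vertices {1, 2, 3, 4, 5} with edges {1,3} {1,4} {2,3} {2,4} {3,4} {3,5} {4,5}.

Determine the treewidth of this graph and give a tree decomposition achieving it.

Treewidth 2.
Bags: B1 = {1, 3, 4}  B2 = {3, 4, 5}  B3 = {2, 3, 4}
Tree: B1–B2, B1–B3

The largest bag has 3 vertices, giving width 2; this decomposition certifies tw(G) ≤ 2. For the lower bound, the 3 vertices {1, 3, 4} are pairwise adjacent, and any tree decomposition puts a clique entirely inside one bag — forcing width ≥ 2. Hence tw(G) = 2 exactly.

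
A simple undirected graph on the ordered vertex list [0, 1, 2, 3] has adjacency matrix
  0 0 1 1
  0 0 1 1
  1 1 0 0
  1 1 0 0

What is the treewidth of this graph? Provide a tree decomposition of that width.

The largest bag has 3 vertices, giving width 2; this decomposition certifies tw(G) ≤ 2. For the lower bound, G contains the cycle 3–0–2–1–3, so G is not a forest; only forests have treewidth ≤ 1, hence tw(G) ≥ 2. Combining the bounds, tw(G) = 2.

Treewidth 2.
Bags: B1 = {0, 2, 3}  B2 = {1, 2, 3}
Tree: B1–B2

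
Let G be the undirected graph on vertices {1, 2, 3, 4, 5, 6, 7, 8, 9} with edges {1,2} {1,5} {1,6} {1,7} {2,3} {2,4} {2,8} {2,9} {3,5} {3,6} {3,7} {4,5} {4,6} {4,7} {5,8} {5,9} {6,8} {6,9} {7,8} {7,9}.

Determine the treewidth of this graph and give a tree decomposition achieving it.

Treewidth 4.
One such decomposition:
Bags: B1 = {2, 3, 5, 6, 7}  B2 = {1, 2, 5, 6, 7}  B3 = {2, 4, 5, 6, 7}  B4 = {2, 5, 6, 7, 9}  B5 = {2, 5, 6, 7, 8}
Tree: B1–B2, B2–B3, B3–B4, B4–B5

Each bag holds 5 vertices, so the decomposition has width 4, which upper-bounds the treewidth. For the lower bound: the 5 vertex sets {2,3}, {1,7}, {4,6}, {5}, {9} are disjoint, each induces a connected subgraph, and every pair is joined by at least one edge of G. Contracting each set to a single vertex therefore yields K_{5} as a minor, and since treewidth is minor-monotone, tw(G) ≥ tw(K_{5}) = 4. Hence tw(G) = 4 exactly.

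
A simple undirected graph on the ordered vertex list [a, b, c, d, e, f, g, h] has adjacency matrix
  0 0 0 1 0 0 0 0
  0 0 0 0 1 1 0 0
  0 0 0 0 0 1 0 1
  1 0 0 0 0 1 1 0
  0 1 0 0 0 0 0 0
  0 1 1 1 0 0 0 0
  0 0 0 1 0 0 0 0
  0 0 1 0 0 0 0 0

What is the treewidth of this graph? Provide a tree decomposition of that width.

Each bag holds 2 vertices, so the decomposition has width 1, which upper-bounds the treewidth. Any graph with an edge has treewidth ≥ 1, and G has the edge b–f. Combining the bounds, tw(G) = 1.

Treewidth 1.
One optimal decomposition is:
Bags: B1 = {b, f}  B2 = {b, e}  B3 = {d, f}  B4 = {c, f}  B5 = {a, d}  B6 = {d, g}  B7 = {c, h}
Tree: B1–B2, B1–B3, B3–B4, B3–B5, B5–B6, B4–B7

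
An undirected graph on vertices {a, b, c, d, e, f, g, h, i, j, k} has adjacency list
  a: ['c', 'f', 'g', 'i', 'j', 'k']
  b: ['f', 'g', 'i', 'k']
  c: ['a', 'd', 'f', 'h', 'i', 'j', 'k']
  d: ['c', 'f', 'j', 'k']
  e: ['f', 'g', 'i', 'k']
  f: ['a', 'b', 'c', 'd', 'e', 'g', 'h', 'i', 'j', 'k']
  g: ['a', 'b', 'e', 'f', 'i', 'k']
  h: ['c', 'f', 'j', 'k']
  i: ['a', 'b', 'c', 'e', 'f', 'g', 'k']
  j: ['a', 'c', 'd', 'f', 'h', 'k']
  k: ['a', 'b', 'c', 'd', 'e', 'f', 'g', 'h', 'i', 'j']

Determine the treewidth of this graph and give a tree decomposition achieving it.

The largest bag has 5 vertices, giving width 4; this decomposition certifies tw(G) ≤ 4. For the lower bound, the 5 vertices {c, d, f, j, k} are pairwise adjacent, and any tree decomposition puts a clique entirely inside one bag — forcing width ≥ 4. The upper and lower bounds meet at 4, so that is the treewidth.

Treewidth 4.
One such decomposition:
Bags: B1 = {a, c, f, i, k}  B2 = {a, f, g, i, k}  B3 = {a, c, f, j, k}  B4 = {c, f, h, j, k}  B5 = {e, f, g, i, k}  B6 = {c, d, f, j, k}  B7 = {b, f, g, i, k}
Tree: B1–B2, B1–B3, B3–B4, B2–B5, B3–B6, B5–B7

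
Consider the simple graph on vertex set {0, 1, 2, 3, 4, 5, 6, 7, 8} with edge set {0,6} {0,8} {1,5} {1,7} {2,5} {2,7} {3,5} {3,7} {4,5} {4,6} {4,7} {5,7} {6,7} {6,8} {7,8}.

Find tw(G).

A width-2 tree decomposition is:
Bags: B1 = {2, 5, 7}  B2 = {3, 5, 7}  B3 = {4, 5, 7}  B4 = {4, 6, 7}  B5 = {6, 7, 8}  B6 = {1, 5, 7}  B7 = {0, 6, 8}
Tree: B1–B2, B1–B3, B3–B4, B4–B5, B1–B6, B5–B7
Each bag holds 3 vertices, so the decomposition has width 2, which upper-bounds the treewidth. Conversely, {0, 6, 8} is a clique of size 3, and the vertices of any clique must share a bag in every tree decomposition; so some bag has ≥ 3 vertices and tw(G) ≥ 2. Hence tw(G) = 2 exactly.

2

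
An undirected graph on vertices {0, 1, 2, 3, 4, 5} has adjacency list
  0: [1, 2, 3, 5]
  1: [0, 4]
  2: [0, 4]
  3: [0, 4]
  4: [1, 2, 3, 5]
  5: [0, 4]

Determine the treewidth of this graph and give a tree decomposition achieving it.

Treewidth 2.
One optimal decomposition is:
Bags: B1 = {0, 1, 4}  B2 = {0, 3, 4}  B3 = {0, 2, 4}  B4 = {0, 4, 5}
Tree: B1–B2, B2–B3, B3–B4

The largest bag has 3 vertices, giving width 2; this decomposition certifies tw(G) ≤ 2. For the lower bound, G contains the cycle 4–1–0–3–4, so G is not a forest; only forests have treewidth ≤ 1, hence tw(G) ≥ 2. The upper and lower bounds meet at 2, so that is the treewidth.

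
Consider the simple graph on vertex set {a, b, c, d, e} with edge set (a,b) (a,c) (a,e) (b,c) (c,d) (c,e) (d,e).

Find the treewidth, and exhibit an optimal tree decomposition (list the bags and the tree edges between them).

Every bag has size at most 3, so the width is 3 − 1 = 2 and tw(G) ≤ 2. On the other hand G contains the 3-clique {c, d, e}. A clique must lie in a single bag of any decomposition, so no decomposition can have width below 2. Combining the bounds, tw(G) = 2.

Treewidth 2.
One such decomposition:
Bags: B1 = {a, c, e}  B2 = {a, b, c}  B3 = {c, d, e}
Tree: B1–B2, B1–B3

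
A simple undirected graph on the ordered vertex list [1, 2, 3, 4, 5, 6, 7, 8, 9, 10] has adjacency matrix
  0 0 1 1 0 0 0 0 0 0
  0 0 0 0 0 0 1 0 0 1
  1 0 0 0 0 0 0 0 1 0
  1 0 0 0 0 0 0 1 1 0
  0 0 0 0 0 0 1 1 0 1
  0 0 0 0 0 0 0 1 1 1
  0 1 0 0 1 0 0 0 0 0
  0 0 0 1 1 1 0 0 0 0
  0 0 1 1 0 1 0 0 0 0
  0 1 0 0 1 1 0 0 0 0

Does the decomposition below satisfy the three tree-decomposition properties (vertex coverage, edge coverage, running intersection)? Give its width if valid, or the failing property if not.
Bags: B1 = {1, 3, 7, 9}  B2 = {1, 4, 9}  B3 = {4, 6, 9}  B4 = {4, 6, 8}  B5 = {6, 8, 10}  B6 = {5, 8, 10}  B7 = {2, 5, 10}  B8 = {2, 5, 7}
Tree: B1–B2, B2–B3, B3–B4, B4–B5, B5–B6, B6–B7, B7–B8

No — bags containing vertex 7 are not connected in the tree.

A tree decomposition must satisfy three properties: every vertex lies in some bag; for every edge, both endpoints lie together in some bag; and for every vertex, the bags containing it form a connected subtree. Here bags containing vertex 7 are not connected in the tree, so the decomposition is invalid.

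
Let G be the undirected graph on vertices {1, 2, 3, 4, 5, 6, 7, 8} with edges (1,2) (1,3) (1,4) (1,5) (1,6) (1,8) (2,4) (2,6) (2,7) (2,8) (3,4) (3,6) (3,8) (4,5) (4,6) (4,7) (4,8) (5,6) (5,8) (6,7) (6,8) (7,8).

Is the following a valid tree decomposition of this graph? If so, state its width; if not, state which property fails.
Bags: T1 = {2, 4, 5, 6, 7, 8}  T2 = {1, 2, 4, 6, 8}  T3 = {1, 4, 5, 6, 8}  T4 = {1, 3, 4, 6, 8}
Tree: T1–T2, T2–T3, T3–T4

A tree decomposition must satisfy three properties: every vertex lies in some bag; for every edge, both endpoints lie together in some bag; and for every vertex, the bags containing it form a connected subtree. Here bags containing vertex 5 are not connected in the tree, so the decomposition is invalid.

No — bags containing vertex 5 are not connected in the tree.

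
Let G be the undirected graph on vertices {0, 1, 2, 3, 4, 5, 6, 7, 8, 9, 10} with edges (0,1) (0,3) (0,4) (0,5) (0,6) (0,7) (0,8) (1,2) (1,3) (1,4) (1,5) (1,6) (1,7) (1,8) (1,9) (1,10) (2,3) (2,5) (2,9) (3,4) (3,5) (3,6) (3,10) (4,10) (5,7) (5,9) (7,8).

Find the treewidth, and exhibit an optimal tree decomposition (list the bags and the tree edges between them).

Treewidth 3.
Bags: B1 = {0, 1, 3, 5}  B2 = {0, 1, 3, 4}  B3 = {0, 1, 5, 7}  B4 = {0, 1, 7, 8}  B5 = {1, 3, 4, 10}  B6 = {0, 1, 3, 6}  B7 = {1, 2, 3, 5}  B8 = {1, 2, 5, 9}
Tree: B1–B2, B1–B3, B3–B4, B2–B5, B2–B6, B1–B7, B7–B8

Each bag holds 4 vertices, so the decomposition has width 3, which upper-bounds the treewidth. For the lower bound, the 4 vertices {0, 1, 7, 8} are pairwise adjacent, and any tree decomposition puts a clique entirely inside one bag — forcing width ≥ 3. Hence tw(G) = 3 exactly.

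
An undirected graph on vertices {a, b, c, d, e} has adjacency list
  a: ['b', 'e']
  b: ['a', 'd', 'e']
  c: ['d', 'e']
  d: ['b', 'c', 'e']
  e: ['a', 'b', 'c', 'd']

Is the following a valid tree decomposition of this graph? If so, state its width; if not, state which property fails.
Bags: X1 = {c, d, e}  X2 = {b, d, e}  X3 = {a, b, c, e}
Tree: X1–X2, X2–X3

A tree decomposition must satisfy three properties: every vertex lies in some bag; for every edge, both endpoints lie together in some bag; and for every vertex, the bags containing it form a connected subtree. Here bags containing vertex c are not connected in the tree, so the decomposition is invalid.

No — bags containing vertex c are not connected in the tree.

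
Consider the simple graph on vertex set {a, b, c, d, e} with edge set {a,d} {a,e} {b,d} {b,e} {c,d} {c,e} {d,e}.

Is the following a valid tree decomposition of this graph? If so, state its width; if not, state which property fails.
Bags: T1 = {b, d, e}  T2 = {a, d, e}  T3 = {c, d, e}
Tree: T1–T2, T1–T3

Yes; width 2.

Every vertex of G appears in some bag (union = {a, b, c, d, e}); every edge is covered by a bag; and for each vertex v the set of bags containing v is connected in the bag tree. The decomposition is therefore valid. The largest bag has 3 vertices, so the width is 2.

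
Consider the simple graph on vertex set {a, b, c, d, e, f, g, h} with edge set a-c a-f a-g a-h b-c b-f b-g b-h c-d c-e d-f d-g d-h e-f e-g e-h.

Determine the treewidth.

A width-4 tree decomposition is:
Bags: B1 = {a, b, d, e, f}  B2 = {a, b, d, e, h}  B3 = {a, b, d, e, g}  B4 = {a, b, c, d, e}
Tree: B1–B2, B2–B3, B3–B4
Each bag holds 5 vertices, so the decomposition has width 4, which upper-bounds the treewidth. For the lower bound: the 5 vertex sets {d,f}, {e,h}, {b,g}, {a}, {c} are disjoint, each induces a connected subgraph, and every pair is joined by at least one edge of G. Contracting each set to a single vertex therefore yields K_{5} as a minor, and since treewidth is minor-monotone, tw(G) ≥ tw(K_{5}) = 4. Therefore the treewidth is 4.

4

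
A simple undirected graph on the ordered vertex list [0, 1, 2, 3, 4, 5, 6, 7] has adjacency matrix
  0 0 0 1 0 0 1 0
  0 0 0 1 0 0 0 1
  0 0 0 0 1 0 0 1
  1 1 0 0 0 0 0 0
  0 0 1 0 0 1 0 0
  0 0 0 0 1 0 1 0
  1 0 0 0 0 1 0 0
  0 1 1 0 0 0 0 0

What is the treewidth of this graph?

A width-2 tree decomposition is:
Bags: B1 = {2, 4, 5}  B2 = {2, 5, 7}  B3 = {1, 5, 7}  B4 = {1, 3, 5}  B5 = {0, 3, 5}  B6 = {0, 5, 6}
Tree: B1–B2, B2–B3, B3–B4, B4–B5, B5–B6
Every bag has size at most 3, so the width is 3 − 1 = 2 and tw(G) ≤ 2. Since 5–4–2–7–1–3–0–6–5 is a cycle in G, G is not acyclic. Forests are exactly the graphs of treewidth ≤ 1, so tw(G) ≥ 2. Therefore the treewidth is 2.

2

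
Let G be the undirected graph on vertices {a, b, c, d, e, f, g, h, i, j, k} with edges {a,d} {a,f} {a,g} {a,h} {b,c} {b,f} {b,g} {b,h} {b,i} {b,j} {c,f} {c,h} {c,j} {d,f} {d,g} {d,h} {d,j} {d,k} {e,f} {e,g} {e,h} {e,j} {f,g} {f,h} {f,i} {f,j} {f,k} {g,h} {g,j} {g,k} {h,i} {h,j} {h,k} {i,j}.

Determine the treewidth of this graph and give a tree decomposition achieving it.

The largest bag has 5 vertices, giving width 4; this decomposition certifies tw(G) ≤ 4. For the lower bound, the 5 vertices {d, f, g, h, j} are pairwise adjacent, and any tree decomposition puts a clique entirely inside one bag — forcing width ≥ 4. Hence tw(G) = 4 exactly.

Treewidth 4.
One optimal decomposition is:
Bags: B1 = {b, c, f, h, j}  B2 = {b, f, g, h, j}  B3 = {b, f, h, i, j}  B4 = {d, f, g, h, j}  B5 = {d, f, g, h, k}  B6 = {a, d, f, g, h}  B7 = {e, f, g, h, j}
Tree: B1–B2, B2–B3, B2–B4, B4–B5, B5–B6, B2–B7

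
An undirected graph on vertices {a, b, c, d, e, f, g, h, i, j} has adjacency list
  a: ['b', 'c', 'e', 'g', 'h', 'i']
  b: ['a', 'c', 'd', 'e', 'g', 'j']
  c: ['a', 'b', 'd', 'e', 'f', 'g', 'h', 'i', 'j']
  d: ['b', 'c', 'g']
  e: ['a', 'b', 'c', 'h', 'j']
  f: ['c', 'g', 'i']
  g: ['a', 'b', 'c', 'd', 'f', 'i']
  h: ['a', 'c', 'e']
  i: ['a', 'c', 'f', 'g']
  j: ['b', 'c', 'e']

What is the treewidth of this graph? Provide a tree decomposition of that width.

Treewidth 3.
One such decomposition:
Bags: B1 = {b, c, e, j}  B2 = {a, b, c, e}  B3 = {a, b, c, g}  B4 = {a, c, g, i}  B5 = {c, f, g, i}  B6 = {b, c, d, g}  B7 = {a, c, e, h}
Tree: B1–B2, B2–B3, B3–B4, B4–B5, B3–B6, B2–B7

The largest bag has 4 vertices, giving width 3; this decomposition certifies tw(G) ≤ 3. On the other hand G contains the 4-clique {c, f, g, i}. A clique must lie in a single bag of any decomposition, so no decomposition can have width below 3. Hence tw(G) = 3 exactly.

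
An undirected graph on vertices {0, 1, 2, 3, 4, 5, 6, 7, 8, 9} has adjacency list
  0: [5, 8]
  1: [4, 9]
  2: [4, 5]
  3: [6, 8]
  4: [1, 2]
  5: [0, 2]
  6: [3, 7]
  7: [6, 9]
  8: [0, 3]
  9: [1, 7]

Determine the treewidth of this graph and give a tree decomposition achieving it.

Each bag holds 3 vertices, so the decomposition has width 2, which upper-bounds the treewidth. The edges 1–4–2–5–0–8–3–6–7–9–1 form a cycle, so G is not a tree and its treewidth is at least 2. The upper and lower bounds meet at 2, so that is the treewidth.

Treewidth 2.
One such decomposition:
Bags: B1 = {1, 2, 4}  B2 = {1, 2, 5}  B3 = {0, 1, 5}  B4 = {0, 1, 8}  B5 = {1, 3, 8}  B6 = {1, 3, 6}  B7 = {1, 6, 7}  B8 = {1, 7, 9}
Tree: B1–B2, B2–B3, B3–B4, B4–B5, B5–B6, B6–B7, B7–B8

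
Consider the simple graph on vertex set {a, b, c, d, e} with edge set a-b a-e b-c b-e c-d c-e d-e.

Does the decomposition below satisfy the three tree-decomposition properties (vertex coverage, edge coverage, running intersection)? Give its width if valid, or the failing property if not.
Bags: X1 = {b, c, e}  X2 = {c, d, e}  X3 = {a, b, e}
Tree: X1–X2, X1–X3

Yes; width 2.

Checking the three conditions: (i) the bags cover all of {a, b, c, d, e}; (ii) for each edge, some bag contains both endpoints; (iii) the bags containing any fixed vertex form a subtree. All hold, so the decomposition is valid with width 3 − 1 = 2.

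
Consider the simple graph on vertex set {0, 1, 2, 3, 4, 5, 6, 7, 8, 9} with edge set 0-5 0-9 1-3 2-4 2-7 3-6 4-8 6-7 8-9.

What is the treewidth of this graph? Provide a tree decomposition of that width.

Treewidth 1.
One such decomposition:
Bags: B1 = {0, 5}  B2 = {0, 9}  B3 = {8, 9}  B4 = {4, 8}  B5 = {2, 4}  B6 = {2, 7}  B7 = {6, 7}  B8 = {3, 6}  B9 = {1, 3}
Tree: B1–B2, B2–B3, B3–B4, B4–B5, B5–B6, B6–B7, B7–B8, B8–B9

The largest bag has 2 vertices, giving width 1; this decomposition certifies tw(G) ≤ 1. G has an edge, so its treewidth is at least 1. Therefore the treewidth is 1.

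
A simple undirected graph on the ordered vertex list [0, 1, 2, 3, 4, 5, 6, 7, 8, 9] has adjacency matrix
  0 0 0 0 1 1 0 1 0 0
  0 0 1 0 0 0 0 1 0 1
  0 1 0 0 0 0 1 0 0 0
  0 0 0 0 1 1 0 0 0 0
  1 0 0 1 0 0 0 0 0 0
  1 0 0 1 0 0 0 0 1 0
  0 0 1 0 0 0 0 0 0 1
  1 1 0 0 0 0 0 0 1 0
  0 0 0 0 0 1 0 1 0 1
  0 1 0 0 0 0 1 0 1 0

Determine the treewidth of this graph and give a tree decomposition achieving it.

Every bag has size at most 3, so the width is 3 − 1 = 2 and tw(G) ≤ 2. The edges 3–4–0–5–3 form a cycle, so G is not a tree and its treewidth is at least 2. Therefore the treewidth is 2.

Treewidth 2.
One optimal decomposition is:
Bags: B1 = {3, 4, 5}  B2 = {0, 4, 5}  B3 = {0, 5, 8}  B4 = {0, 7, 8}  B5 = {7, 8, 9}  B6 = {1, 7, 9}  B7 = {1, 6, 9}  B8 = {1, 2, 6}
Tree: B1–B2, B2–B3, B3–B4, B4–B5, B5–B6, B6–B7, B7–B8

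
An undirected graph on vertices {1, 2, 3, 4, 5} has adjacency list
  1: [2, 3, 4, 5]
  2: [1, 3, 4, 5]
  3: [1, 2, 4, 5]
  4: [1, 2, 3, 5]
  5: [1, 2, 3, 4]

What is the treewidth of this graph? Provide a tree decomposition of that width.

Treewidth 4.
One optimal decomposition is:
Bags: B1 = {1, 2, 3, 4, 5}
Tree: (single bag)

With just one bag of size 5, the width is 5 − 1 = 4, so tw(G) ≤ 4. For the lower bound, the 5 vertices {1, 2, 3, 4, 5} are pairwise adjacent, and any tree decomposition puts a clique entirely inside one bag — forcing width ≥ 4. Hence tw(G) = 4 exactly.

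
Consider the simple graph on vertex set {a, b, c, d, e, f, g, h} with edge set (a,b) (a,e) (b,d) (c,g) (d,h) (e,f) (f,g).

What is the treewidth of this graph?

A width-1 tree decomposition is:
Bags: B1 = {c, g}  B2 = {f, g}  B3 = {e, f}  B4 = {a, e}  B5 = {a, b}  B6 = {b, d}  B7 = {d, h}
Tree: B1–B2, B2–B3, B3–B4, B4–B5, B5–B6, B6–B7
The largest bag has 2 vertices, giving width 1; this decomposition certifies tw(G) ≤ 1. Any graph with an edge has treewidth ≥ 1, and G has the edge c–g. The upper and lower bounds meet at 1, so that is the treewidth.

1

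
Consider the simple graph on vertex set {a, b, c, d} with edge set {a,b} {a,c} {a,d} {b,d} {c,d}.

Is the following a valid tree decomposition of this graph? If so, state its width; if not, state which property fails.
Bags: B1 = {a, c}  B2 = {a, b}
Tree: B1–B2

No — vertex d appears in no bag.

A tree decomposition must satisfy three properties: every vertex lies in some bag; for every edge, both endpoints lie together in some bag; and for every vertex, the bags containing it form a connected subtree. Here vertex d appears in no bag, so the decomposition is invalid.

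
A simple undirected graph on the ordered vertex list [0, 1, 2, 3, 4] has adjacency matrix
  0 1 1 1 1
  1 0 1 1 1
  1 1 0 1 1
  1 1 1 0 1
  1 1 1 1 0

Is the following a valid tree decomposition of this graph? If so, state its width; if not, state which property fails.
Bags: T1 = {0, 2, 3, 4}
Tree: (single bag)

No — vertex 1 appears in no bag.

A tree decomposition must satisfy three properties: every vertex lies in some bag; for every edge, both endpoints lie together in some bag; and for every vertex, the bags containing it form a connected subtree. Here vertex 1 appears in no bag, so the decomposition is invalid.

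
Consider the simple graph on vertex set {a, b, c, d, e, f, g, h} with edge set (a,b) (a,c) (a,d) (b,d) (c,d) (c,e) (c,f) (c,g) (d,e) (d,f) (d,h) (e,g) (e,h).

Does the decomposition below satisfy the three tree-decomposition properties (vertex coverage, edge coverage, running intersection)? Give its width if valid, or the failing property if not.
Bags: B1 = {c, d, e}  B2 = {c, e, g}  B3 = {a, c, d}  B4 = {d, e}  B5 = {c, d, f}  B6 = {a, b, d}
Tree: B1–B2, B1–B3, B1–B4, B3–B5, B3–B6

A tree decomposition must satisfy three properties: every vertex lies in some bag; for every edge, both endpoints lie together in some bag; and for every vertex, the bags containing it form a connected subtree. Here vertex h appears in no bag, so the decomposition is invalid.

No — vertex h appears in no bag.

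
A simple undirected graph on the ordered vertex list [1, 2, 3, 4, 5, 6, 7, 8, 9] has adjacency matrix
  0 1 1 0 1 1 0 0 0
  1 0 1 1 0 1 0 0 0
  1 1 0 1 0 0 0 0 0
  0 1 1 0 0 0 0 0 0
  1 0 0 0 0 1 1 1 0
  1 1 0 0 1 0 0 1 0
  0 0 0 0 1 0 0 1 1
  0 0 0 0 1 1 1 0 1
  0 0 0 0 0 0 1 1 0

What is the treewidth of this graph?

2

A width-2 tree decomposition is:
Bags: B1 = {5, 6, 8}  B2 = {1, 5, 6}  B3 = {1, 2, 6}  B4 = {5, 7, 8}  B5 = {1, 2, 3}  B6 = {7, 8, 9}  B7 = {2, 3, 4}
Tree: B1–B2, B2–B3, B1–B4, B3–B5, B4–B6, B5–B7
The largest bag has 3 vertices, giving width 2; this decomposition certifies tw(G) ≤ 2. For the lower bound, the 3 vertices {1, 2, 3} are pairwise adjacent, and any tree decomposition puts a clique entirely inside one bag — forcing width ≥ 2. Hence tw(G) = 2 exactly.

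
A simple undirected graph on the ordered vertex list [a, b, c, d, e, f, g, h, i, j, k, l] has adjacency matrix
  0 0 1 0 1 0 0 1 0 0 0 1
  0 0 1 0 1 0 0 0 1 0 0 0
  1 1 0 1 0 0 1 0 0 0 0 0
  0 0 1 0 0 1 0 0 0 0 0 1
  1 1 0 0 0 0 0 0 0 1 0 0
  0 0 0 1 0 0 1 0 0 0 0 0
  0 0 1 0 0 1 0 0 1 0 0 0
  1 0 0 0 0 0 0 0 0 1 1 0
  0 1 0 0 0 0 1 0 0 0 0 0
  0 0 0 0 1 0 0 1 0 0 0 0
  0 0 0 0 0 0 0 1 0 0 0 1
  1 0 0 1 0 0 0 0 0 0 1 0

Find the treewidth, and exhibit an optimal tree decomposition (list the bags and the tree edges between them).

Treewidth 3.
One optimal decomposition is:
Bags: B1 = {b, f, g, i}  B2 = {b, c, f, g}  B3 = {b, c, d, f}  B4 = {b, c, d, e}  B5 = {a, c, d, e}  B6 = {a, d, e, l}  B7 = {a, e, j, l}  B8 = {a, h, j, l}  B9 = {h, j, k, l}
Tree: B1–B2, B2–B3, B3–B4, B4–B5, B5–B6, B6–B7, B7–B8, B8–B9

Every bag has size at most 4, so the width is 4 − 1 = 3 and tw(G) ≤ 3. For the lower bound: the 4 vertex sets {f,g,i}, {b}, {c}, {a,d,e,l} are disjoint, each induces a connected subgraph, and every pair is joined by at least one edge of G. Contracting each set to a single vertex therefore yields K_{4} as a minor, and since treewidth is minor-monotone, tw(G) ≥ tw(K_{4}) = 3. The upper and lower bounds meet at 3, so that is the treewidth.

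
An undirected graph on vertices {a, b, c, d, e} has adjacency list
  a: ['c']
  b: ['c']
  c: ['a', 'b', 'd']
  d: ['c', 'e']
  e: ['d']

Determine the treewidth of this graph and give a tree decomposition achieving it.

Treewidth 1.
One optimal decomposition is:
Bags: B1 = {b, c}  B2 = {c, d}  B3 = {d, e}  B4 = {a, c}
Tree: B1–B2, B2–B3, B1–B4

Every bag has size at most 2, so the width is 2 − 1 = 1 and tw(G) ≤ 1. Any graph with an edge has treewidth ≥ 1, and G has the edge b–c. Hence tw(G) = 1 exactly.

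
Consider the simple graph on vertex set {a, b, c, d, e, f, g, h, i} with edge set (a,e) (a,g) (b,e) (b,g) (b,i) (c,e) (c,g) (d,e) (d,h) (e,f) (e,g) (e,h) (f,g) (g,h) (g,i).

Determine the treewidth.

A width-2 tree decomposition is:
Bags: B1 = {e, f, g}  B2 = {c, e, g}  B3 = {b, e, g}  B4 = {e, g, h}  B5 = {d, e, h}  B6 = {b, g, i}  B7 = {a, e, g}
Tree: B1–B2, B1–B3, B2–B4, B4–B5, B3–B6, B4–B7
The largest bag has 3 vertices, giving width 2; this decomposition certifies tw(G) ≤ 2. For the lower bound, the 3 vertices {d, e, h} are pairwise adjacent, and any tree decomposition puts a clique entirely inside one bag — forcing width ≥ 2. Hence tw(G) = 2 exactly.

2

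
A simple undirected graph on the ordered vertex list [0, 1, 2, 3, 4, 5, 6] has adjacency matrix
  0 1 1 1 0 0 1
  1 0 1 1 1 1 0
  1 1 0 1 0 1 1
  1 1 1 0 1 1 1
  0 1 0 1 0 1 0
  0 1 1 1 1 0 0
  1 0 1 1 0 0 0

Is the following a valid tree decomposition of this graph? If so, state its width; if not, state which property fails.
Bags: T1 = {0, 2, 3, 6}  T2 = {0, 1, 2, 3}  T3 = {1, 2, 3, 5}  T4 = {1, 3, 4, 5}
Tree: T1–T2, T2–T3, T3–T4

Vertex coverage: the bags together contain {0, 1, 2, 3, 4, 5, 6}, the full vertex set. Edge coverage: each edge of G has both endpoints in at least one bag. Running intersection: for every vertex, the bags containing it form a connected subtree. All three properties hold, so this is a valid tree decomposition of width max|bag| − 1 = 3, and hence tw(G) ≤ 3.

Yes; width 3.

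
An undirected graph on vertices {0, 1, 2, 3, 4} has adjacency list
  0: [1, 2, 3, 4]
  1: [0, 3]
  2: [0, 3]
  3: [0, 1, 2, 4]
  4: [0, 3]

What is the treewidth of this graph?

A width-2 tree decomposition is:
Bags: B1 = {0, 1, 3}  B2 = {0, 2, 3}  B3 = {0, 3, 4}
Tree: B1–B2, B1–B3
Each bag holds 3 vertices, so the decomposition has width 2, which upper-bounds the treewidth. On the other hand G contains the 3-clique {0, 1, 3}. A clique must lie in a single bag of any decomposition, so no decomposition can have width below 2. Hence tw(G) = 2 exactly.

2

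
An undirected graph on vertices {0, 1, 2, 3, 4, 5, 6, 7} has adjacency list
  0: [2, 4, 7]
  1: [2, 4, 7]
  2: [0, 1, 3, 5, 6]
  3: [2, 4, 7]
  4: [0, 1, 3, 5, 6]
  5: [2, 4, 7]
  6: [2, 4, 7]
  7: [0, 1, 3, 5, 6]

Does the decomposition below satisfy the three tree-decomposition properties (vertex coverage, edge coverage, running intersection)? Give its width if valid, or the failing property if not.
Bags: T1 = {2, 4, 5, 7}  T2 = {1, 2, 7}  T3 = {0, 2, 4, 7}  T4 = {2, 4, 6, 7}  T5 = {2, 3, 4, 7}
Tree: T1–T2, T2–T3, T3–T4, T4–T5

No — edge (4,1) lies in no bag.

A tree decomposition must satisfy three properties: every vertex lies in some bag; for every edge, both endpoints lie together in some bag; and for every vertex, the bags containing it form a connected subtree. Here edge (4,1) lies in no bag, so the decomposition is invalid.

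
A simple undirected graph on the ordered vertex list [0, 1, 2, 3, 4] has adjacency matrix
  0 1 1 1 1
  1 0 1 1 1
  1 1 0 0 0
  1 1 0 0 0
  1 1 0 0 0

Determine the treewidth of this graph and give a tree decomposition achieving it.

Treewidth 2.
Bags: B1 = {0, 1, 2}  B2 = {0, 1, 3}  B3 = {0, 1, 4}
Tree: B1–B2, B1–B3

Each bag holds 3 vertices, so the decomposition has width 2, which upper-bounds the treewidth. On the other hand G contains the 3-clique {0, 1, 2}. A clique must lie in a single bag of any decomposition, so no decomposition can have width below 2. Therefore the treewidth is 2.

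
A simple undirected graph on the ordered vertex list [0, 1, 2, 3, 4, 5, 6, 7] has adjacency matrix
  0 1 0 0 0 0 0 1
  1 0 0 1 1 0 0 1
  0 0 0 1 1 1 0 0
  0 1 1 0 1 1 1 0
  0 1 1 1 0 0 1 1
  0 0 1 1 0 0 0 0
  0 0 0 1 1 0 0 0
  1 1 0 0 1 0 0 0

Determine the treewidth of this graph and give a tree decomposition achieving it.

Treewidth 2.
One optimal decomposition is:
Bags: B1 = {3, 4, 6}  B2 = {2, 3, 4}  B3 = {1, 3, 4}  B4 = {2, 3, 5}  B5 = {1, 4, 7}  B6 = {0, 1, 7}
Tree: B1–B2, B2–B3, B2–B4, B3–B5, B5–B6

The largest bag has 3 vertices, giving width 2; this decomposition certifies tw(G) ≤ 2. For the lower bound, the 3 vertices {0, 1, 7} are pairwise adjacent, and any tree decomposition puts a clique entirely inside one bag — forcing width ≥ 2. Hence tw(G) = 2 exactly.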